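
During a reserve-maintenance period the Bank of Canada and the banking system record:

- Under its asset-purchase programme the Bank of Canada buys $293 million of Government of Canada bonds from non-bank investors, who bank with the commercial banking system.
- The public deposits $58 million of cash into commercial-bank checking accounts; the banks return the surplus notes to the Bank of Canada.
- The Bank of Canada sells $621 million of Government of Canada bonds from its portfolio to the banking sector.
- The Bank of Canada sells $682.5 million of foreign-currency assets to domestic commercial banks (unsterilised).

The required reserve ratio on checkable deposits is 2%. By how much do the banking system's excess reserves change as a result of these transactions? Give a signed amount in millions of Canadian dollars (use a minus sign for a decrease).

Asset purchase (from non-banks) $293 million: reserves +$293M, deposits +$293M.
Currency deposit $58 million: reserves +$58M, deposits +$58M.
OMO sale (to banks) $621 million: reserves −$621M, deposits 0.
FX sale $682.5 million: reserves −$682.5M, deposits 0.
Totals: Δreserves = −$952.5M, Δdeposits = +$351M.
Δrequired reserves = 2% × +$351M = +$7.02M.
Δexcess reserves = Δreserves − Δrequired = −$952.5M − (+$7.02M) = -$959.52 million.

-$959.52 million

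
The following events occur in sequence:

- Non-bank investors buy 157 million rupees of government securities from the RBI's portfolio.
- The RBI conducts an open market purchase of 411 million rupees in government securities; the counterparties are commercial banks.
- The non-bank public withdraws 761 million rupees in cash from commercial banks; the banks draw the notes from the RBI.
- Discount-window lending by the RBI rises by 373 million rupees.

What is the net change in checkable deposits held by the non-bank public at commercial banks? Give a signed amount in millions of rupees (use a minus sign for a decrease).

Asset sale (to non-banks) 157 million rupees: non-bank counterparties' bank balances fall → −157M.
OMO purchase (from banks) 411 million rupees: the counterparty is a bank, so public deposits are unchanged → 0.
Currency withdrawal 761 million rupees: non-bank counterparties' bank balances fall → −761M.
Discount-window loan 373 million rupees: the counterparty is a bank, so public deposits are unchanged → 0.
Net: −157 + 0 − 761 + 0 = -918 million.

-918 million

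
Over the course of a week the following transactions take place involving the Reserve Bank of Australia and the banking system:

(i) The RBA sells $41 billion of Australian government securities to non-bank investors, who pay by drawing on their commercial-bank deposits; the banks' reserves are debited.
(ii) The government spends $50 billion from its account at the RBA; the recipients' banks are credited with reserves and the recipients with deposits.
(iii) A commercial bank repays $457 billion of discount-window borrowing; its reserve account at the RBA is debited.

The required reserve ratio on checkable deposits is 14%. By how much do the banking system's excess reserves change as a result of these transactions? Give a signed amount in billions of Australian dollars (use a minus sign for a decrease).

-$449.26 billion

Asset sale (to non-banks) $41 billion: reserves −$41B, deposits −$41B.
Government spending $50 billion: reserves +$50B, deposits +$50B.
Discount-window repayment $457 billion: reserves −$457B, deposits 0.
Totals: Δreserves = −$448B, Δdeposits = +$9B.
Δrequired reserves = 14% × +$9B = +$1.26B.
Δexcess reserves = Δreserves − Δrequired = −$448B − (+$1.26B) = -$449.26 billion.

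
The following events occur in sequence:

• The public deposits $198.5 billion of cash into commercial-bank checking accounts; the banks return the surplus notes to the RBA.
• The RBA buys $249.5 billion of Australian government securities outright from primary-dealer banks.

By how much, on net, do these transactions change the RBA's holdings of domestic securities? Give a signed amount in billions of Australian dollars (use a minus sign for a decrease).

+$249.5 billion

Currency deposit $198.5 billion: the RBA's securities portfolio is untouched → 0.
OMO purchase (from banks) $249.5 billion: securities added to the RBA's portfolio → +$249.5B.
Net: 0 + 249.5 = +$249.5 billion.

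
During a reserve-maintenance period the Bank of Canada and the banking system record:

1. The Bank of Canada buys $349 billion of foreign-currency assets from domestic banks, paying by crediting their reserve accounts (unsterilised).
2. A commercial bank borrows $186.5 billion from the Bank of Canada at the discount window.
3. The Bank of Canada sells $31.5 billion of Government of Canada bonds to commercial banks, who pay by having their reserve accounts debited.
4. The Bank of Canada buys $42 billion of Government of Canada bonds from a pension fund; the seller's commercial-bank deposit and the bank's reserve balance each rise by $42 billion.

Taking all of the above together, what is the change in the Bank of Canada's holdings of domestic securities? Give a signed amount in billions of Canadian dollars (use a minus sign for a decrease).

+$10.5 billion

FX purchase $349 billion: the Bank of Canada's securities portfolio is untouched → 0.
Discount-window loan $186.5 billion: the Bank of Canada's securities portfolio is untouched → 0.
OMO sale (to banks) $31.5 billion: securities removed from the Bank of Canada's portfolio → −$31.5B.
Asset purchase (from non-banks) $42 billion: securities added to the Bank of Canada's portfolio → +$42B.
Net: 0 + 0 − 31.5 + 42 = +$10.5 billion.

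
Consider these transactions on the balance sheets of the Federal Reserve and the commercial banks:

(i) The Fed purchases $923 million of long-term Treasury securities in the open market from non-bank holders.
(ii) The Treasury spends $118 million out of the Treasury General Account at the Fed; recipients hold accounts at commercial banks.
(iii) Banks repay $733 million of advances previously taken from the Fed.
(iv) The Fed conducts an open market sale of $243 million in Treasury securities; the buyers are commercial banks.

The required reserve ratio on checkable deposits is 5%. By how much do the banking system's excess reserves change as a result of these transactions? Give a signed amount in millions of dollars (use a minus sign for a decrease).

Asset purchase (from non-banks) $923 million: reserves +$923M, deposits +$923M.
Government spending $118 million: reserves +$118M, deposits +$118M.
Discount-window repayment $733 million: reserves −$733M, deposits 0.
OMO sale (to banks) $243 million: reserves −$243M, deposits 0.
Totals: Δreserves = +$65M, Δdeposits = +$1041M.
Δrequired reserves = 5% × +$1041M = +$52.05M.
Δexcess reserves = Δreserves − Δrequired = +$65M − (+$52.05M) = +$12.95 million.

+$12.95 million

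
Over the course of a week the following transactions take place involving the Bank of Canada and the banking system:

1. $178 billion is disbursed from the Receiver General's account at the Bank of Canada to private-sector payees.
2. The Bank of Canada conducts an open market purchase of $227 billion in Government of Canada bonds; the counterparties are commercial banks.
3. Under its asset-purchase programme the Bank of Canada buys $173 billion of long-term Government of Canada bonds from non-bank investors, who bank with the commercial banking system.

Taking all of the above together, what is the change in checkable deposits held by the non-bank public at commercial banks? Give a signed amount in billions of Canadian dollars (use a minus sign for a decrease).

+$351 billion

Bank of Canada balance sheet:
  Assets:      Securities +$400B
  Liabilities: Bank reserves +$578B, Government deposits −$178B
Commercial banking system:
  Assets:      Reserves at CB +$578B, Securities −$227B
  Liabilities: Checkable deposits +$351B
So the change in checkable deposits held by the non-bank public at commercial banks is +$351 billion.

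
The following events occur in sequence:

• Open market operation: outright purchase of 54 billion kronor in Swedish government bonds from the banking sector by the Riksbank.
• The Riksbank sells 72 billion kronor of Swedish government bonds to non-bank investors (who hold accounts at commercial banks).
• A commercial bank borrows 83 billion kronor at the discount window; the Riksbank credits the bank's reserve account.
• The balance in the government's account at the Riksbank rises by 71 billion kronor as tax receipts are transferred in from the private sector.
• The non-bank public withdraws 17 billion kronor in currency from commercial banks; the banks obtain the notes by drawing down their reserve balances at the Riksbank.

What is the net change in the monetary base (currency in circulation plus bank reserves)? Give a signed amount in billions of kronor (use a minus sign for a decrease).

OMO purchase (from banks) 54 billion kronor: Riksbank balance sheet expands → +54B.
Asset sale (to non-banks) 72 billion kronor: Riksbank balance sheet contracts → −72B.
Discount-window loan 83 billion kronor: Riksbank balance sheet expands → +83B.
Government account inflow 71 billion kronor: reserves shift to a non-base liability → −71B.
Currency withdrawal 17 billion kronor: just a shift between currency and reserves — both are base money → 0.
Net: 54 − 72 + 83 − 71 + 0 = -6 billion.

-6 billion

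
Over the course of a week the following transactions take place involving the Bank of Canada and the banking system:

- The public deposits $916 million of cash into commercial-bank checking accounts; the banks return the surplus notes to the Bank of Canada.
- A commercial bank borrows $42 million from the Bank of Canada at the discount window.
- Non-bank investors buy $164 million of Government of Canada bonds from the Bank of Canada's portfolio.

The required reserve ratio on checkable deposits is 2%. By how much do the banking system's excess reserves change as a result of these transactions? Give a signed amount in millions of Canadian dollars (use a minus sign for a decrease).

Currency deposit $916 million: reserves +$916M, deposits +$916M.
Discount-window loan $42 million: reserves +$42M, deposits 0.
Asset sale (to non-banks) $164 million: reserves −$164M, deposits −$164M.
Totals: Δreserves = +$794M, Δdeposits = +$752M.
Δrequired reserves = 2% × +$752M = +$15.04M.
Δexcess reserves = Δreserves − Δrequired = +$794M − (+$15.04M) = +$778.96 million.

+$778.96 million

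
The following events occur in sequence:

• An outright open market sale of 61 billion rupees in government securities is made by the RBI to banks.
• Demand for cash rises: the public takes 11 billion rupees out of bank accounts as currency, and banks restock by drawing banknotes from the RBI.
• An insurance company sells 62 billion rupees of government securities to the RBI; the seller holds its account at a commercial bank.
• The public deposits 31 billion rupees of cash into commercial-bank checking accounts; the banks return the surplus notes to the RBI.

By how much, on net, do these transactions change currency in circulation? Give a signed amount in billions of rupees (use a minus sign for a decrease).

OMO sale (to banks) 61 billion rupees: no currency enters or leaves circulation → 0.
Currency withdrawal 11 billion rupees: notes leave the central bank → +11B.
Asset purchase (from non-banks) 62 billion rupees: no currency enters or leaves circulation → 0.
Currency deposit 31 billion rupees: notes return to the central bank → −31B.
Net: 0 + 11 + 0 − 31 = -20 billion.

-20 billion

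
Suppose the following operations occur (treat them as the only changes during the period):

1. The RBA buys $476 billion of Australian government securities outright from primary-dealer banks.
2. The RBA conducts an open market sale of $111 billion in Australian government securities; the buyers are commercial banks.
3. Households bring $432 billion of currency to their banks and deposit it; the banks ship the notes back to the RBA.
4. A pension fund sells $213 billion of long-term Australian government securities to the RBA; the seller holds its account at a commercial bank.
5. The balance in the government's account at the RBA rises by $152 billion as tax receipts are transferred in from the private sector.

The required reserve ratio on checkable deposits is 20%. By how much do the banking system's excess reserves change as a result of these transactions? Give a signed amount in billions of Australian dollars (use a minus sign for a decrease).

+$759.4 billion

OMO purchase (from banks) $476 billion: reserves +$476B, deposits 0.
OMO sale (to banks) $111 billion: reserves −$111B, deposits 0.
Currency deposit $432 billion: reserves +$432B, deposits +$432B.
Asset purchase (from non-banks) $213 billion: reserves +$213B, deposits +$213B.
Government account inflow $152 billion: reserves −$152B, deposits −$152B.
Totals: Δreserves = +$858B, Δdeposits = +$493B.
Δrequired reserves = 20% × +$493B = +$98.6B.
Δexcess reserves = Δreserves − Δrequired = +$858B − (+$98.6B) = +$759.4 billion.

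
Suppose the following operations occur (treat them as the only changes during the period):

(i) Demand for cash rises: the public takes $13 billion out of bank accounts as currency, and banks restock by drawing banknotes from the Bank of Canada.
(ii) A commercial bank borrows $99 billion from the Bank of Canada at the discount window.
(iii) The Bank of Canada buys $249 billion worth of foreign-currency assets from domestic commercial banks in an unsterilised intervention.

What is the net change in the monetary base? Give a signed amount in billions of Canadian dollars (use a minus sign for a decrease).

Currency withdrawal $13 billion: just a shift between currency and reserves — both are base money → 0.
Discount-window loan $99 billion: Bank of Canada balance sheet expands → +$99B.
FX purchase $249 billion: Bank of Canada balance sheet expands → +$249B.
Net: 0 + 99 + 249 = +$348 billion.

+$348 billion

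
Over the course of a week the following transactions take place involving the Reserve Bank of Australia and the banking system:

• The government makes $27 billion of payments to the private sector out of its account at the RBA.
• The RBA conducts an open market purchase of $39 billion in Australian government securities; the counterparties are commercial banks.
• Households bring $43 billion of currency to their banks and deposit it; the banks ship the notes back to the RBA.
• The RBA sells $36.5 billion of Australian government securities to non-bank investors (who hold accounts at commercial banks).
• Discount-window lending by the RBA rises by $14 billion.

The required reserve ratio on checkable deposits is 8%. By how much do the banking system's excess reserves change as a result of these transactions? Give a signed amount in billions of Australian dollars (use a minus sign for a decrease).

+$83.82 billion

Government spending $27 billion: reserves +$27B, deposits +$27B.
OMO purchase (from banks) $39 billion: reserves +$39B, deposits 0.
Currency deposit $43 billion: reserves +$43B, deposits +$43B.
Asset sale (to non-banks) $36.5 billion: reserves −$36.5B, deposits −$36.5B.
Discount-window loan $14 billion: reserves +$14B, deposits 0.
Totals: Δreserves = +$86.5B, Δdeposits = +$33.5B.
Δrequired reserves = 8% × +$33.5B = +$2.68B.
Δexcess reserves = Δreserves − Δrequired = +$86.5B − (+$2.68B) = +$83.82 billion.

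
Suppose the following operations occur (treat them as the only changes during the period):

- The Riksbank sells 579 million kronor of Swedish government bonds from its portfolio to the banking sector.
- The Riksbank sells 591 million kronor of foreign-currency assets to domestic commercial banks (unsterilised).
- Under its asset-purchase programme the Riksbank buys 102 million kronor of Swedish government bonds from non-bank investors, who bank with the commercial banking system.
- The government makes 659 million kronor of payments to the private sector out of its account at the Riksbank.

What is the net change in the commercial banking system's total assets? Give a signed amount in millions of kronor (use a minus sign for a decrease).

Riksbank balance sheet:
  Assets:      Securities −477M, Foreign assets −591M
  Liabilities: Bank reserves −409M, Government deposits −659M
Commercial banking system:
  Assets:      Reserves at CB −409M, Securities +579M, Foreign assets +591M
  Liabilities: Checkable deposits +761M
Change in total bank assets = +761 million.

+761 million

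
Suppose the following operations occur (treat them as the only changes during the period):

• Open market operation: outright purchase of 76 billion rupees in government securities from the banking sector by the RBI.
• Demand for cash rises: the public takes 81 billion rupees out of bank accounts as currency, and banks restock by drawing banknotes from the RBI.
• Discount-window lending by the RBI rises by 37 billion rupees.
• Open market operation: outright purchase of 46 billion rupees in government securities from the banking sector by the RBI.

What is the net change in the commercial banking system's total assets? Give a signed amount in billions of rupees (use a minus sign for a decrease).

-44 billion

OMO purchase (from banks) 76 billion rupees: just an asset swap on bank balance sheets → 0.
Currency withdrawal 81 billion rupees: bank balance sheets shrink → −81B.
Discount-window loan 37 billion rupees: bank balance sheets expand → +37B.
OMO purchase (from banks) 46 billion rupees: just an asset swap on bank balance sheets → 0.
Net: 0 − 81 + 37 + 0 = -44 billion.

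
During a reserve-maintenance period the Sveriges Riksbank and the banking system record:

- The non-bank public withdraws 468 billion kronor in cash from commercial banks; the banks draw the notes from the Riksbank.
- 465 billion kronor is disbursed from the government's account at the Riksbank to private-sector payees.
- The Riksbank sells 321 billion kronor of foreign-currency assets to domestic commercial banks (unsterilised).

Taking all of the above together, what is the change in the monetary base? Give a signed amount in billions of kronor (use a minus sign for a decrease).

Currency withdrawal 468 billion kronor: just a shift between currency and reserves — both are base money → 0.
Government spending 465 billion kronor: a non-base liability converts back to reserves → +465B.
FX sale 321 billion kronor: Riksbank balance sheet contracts → −321B.
Net: 0 + 465 − 321 = +144 billion.

+144 billion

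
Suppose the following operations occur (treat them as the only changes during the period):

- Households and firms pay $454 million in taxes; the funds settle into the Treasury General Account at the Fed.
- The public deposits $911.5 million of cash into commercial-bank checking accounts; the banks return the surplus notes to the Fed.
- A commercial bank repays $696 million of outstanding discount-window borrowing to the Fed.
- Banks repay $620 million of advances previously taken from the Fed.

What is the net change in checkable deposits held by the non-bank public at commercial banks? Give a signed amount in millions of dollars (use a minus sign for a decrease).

+$457.5 million

Fed balance sheet:
  Assets:      Loans to banks −$1316M
  Liabilities: Bank reserves −$858.5M, Currency in circulation −$911.5M, Government deposits +$454M
Commercial banking system:
  Assets:      Reserves at CB −$858.5M
  Liabilities: Checkable deposits +$457.5M, Borrowings from CB −$1316M
So the change in checkable deposits held by the non-bank public at commercial banks is +$457.5 million.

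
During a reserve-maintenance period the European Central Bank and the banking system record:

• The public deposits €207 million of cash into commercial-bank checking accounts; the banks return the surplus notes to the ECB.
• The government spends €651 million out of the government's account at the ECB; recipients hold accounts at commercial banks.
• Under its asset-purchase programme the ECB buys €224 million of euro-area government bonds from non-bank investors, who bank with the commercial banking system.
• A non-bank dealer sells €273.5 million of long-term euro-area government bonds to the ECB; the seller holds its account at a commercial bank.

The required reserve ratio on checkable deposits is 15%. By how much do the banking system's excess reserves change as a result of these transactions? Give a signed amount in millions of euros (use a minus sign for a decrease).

+€1152.175 million

Currency deposit €207 million: reserves +€207M, deposits +€207M.
Government spending €651 million: reserves +€651M, deposits +€651M.
Asset purchase (from non-banks) €224 million: reserves +€224M, deposits +€224M.
Asset purchase (from non-banks) €273.5 million: reserves +€273.5M, deposits +€273.5M.
Totals: Δreserves = +€1355.5M, Δdeposits = +€1355.5M.
Δrequired reserves = 15% × +€1355.5M = +€203.325M.
Δexcess reserves = Δreserves − Δrequired = +€1355.5M − (+€203.325M) = +€1152.175 million.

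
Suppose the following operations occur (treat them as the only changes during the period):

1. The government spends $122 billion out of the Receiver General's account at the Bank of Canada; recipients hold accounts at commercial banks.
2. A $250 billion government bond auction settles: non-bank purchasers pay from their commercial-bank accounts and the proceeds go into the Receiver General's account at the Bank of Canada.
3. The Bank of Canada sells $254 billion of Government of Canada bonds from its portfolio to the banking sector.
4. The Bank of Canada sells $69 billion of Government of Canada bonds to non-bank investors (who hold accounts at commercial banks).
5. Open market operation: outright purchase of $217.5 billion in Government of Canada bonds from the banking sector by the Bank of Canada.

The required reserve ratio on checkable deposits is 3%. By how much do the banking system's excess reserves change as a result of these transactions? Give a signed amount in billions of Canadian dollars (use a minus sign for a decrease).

Government spending $122 billion: reserves +$122B, deposits +$122B.
Government account inflow $250 billion: reserves −$250B, deposits −$250B.
OMO sale (to banks) $254 billion: reserves −$254B, deposits 0.
Asset sale (to non-banks) $69 billion: reserves −$69B, deposits −$69B.
OMO purchase (from banks) $217.5 billion: reserves +$217.5B, deposits 0.
Totals: Δreserves = −$233.5B, Δdeposits = −$197B.
Δrequired reserves = 3% × −$197B = −$5.91B.
Δexcess reserves = Δreserves − Δrequired = −$233.5B − (−$5.91B) = -$227.59 billion.

-$227.59 billion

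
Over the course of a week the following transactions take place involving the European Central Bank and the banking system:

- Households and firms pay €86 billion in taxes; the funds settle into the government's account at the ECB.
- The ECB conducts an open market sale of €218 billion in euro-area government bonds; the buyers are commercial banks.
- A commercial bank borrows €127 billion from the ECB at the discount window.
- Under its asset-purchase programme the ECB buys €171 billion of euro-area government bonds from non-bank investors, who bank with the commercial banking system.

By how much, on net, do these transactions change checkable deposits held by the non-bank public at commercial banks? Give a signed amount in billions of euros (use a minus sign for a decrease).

+€85 billion

ECB balance sheet:
  Assets:      Securities −€47B, Loans to banks +€127B
  Liabilities: Bank reserves −€6B, Government deposits +€86B
Commercial banking system:
  Assets:      Reserves at CB −€6B, Securities +€218B
  Liabilities: Checkable deposits +€85B, Borrowings from CB +€127B
So the change in checkable deposits held by the non-bank public at commercial banks is +€85 billion.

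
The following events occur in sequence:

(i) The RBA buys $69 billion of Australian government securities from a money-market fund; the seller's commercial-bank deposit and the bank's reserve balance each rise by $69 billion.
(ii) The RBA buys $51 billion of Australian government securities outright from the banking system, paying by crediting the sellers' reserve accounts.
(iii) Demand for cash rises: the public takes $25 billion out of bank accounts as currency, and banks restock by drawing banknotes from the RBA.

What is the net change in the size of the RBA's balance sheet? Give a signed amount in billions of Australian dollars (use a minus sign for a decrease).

+$120 billion

Asset purchase (from non-banks) $69 billion: an RBA asset is acquired → +$69B.
OMO purchase (from banks) $51 billion: an RBA asset is acquired → +$51B.
Currency withdrawal $25 billion: only the composition of liabilities changes → 0.
Net: 69 + 51 + 0 = +$120 billion.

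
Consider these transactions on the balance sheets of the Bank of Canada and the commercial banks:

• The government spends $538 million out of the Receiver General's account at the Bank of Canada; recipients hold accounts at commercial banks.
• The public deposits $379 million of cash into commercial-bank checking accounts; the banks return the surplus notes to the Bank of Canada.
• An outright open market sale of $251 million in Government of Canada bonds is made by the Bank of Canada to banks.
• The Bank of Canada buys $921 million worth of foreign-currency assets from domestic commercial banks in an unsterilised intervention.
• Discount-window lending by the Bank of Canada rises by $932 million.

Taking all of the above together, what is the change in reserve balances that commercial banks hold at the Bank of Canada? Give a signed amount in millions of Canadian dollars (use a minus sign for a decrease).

+$2519 million

Bank of Canada balance sheet:
  Assets:      Securities −$251M, Loans to banks +$932M, Foreign assets +$921M
  Liabilities: Bank reserves +$2519M, Currency in circulation −$379M, Government deposits −$538M
Commercial banking system:
  Assets:      Reserves at CB +$2519M, Securities +$251M, Foreign assets −$921M
  Liabilities: Checkable deposits +$917M, Borrowings from CB +$932M
So the change in reserve balances that commercial banks hold at the Bank of Canada is +$2519 million.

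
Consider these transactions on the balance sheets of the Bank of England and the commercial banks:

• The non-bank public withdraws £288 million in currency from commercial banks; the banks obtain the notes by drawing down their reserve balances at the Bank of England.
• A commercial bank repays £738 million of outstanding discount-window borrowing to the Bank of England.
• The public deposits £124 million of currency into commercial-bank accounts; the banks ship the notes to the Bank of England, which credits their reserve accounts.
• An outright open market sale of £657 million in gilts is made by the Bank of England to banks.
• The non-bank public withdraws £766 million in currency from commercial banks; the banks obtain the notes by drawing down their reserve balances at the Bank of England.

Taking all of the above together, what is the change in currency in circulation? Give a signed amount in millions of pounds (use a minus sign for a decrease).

Currency withdrawal £288 million: notes leave the central bank → +£288M.
Discount-window repayment £738 million: no currency enters or leaves circulation → 0.
Currency deposit £124 million: notes return to the central bank → −£124M.
OMO sale (to banks) £657 million: no currency enters or leaves circulation → 0.
Currency withdrawal £766 million: notes leave the central bank → +£766M.
Net: 288 + 0 − 124 + 0 + 766 = +£930 million.

+£930 million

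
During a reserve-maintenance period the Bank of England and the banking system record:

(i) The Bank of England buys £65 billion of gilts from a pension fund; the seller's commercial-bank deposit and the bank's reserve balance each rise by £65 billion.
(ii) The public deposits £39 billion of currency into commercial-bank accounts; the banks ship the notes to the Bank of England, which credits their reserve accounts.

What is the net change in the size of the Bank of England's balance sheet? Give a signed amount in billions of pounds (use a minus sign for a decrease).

Asset purchase (from non-banks) £65 billion: a Bank of England asset is acquired → +£65B.
Currency deposit £39 billion: only the composition of liabilities changes → 0.
Net: 65 + 0 = +£65 billion.

+£65 billion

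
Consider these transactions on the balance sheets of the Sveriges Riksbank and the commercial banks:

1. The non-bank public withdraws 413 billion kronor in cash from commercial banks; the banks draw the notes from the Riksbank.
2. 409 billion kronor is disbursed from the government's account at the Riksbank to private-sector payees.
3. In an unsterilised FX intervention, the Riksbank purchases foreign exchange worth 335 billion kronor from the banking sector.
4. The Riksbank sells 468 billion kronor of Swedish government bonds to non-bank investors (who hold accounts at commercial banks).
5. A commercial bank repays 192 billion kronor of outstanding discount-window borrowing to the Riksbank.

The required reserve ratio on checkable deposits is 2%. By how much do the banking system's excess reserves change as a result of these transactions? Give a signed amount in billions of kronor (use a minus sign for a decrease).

Currency withdrawal 413 billion kronor: reserves −413B, deposits −413B.
Government spending 409 billion kronor: reserves +409B, deposits +409B.
FX purchase 335 billion kronor: reserves +335B, deposits 0.
Asset sale (to non-banks) 468 billion kronor: reserves −468B, deposits −468B.
Discount-window repayment 192 billion kronor: reserves −192B, deposits 0.
Totals: Δreserves = −329B, Δdeposits = −472B.
Δrequired reserves = 2% × −472B = −9.44B.
Δexcess reserves = Δreserves − Δrequired = −329B − (−9.44B) = -319.56 billion.

-319.56 billion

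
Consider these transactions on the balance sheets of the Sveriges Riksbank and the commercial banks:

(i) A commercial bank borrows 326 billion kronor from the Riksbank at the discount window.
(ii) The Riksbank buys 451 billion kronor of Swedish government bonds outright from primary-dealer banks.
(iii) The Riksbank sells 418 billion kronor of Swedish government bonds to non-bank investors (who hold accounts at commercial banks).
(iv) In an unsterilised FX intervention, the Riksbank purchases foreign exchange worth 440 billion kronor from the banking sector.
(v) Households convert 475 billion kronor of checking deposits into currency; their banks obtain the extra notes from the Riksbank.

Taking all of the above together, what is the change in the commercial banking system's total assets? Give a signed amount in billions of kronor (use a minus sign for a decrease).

-567 billion

Riksbank balance sheet:
  Assets:      Securities +33B, Loans to banks +326B, Foreign assets +440B
  Liabilities: Bank reserves +324B, Currency in circulation +475B
Commercial banking system:
  Assets:      Reserves at CB +324B, Securities −451B, Foreign assets −440B
  Liabilities: Checkable deposits −893B, Borrowings from CB +326B
Change in total bank assets = -567 billion.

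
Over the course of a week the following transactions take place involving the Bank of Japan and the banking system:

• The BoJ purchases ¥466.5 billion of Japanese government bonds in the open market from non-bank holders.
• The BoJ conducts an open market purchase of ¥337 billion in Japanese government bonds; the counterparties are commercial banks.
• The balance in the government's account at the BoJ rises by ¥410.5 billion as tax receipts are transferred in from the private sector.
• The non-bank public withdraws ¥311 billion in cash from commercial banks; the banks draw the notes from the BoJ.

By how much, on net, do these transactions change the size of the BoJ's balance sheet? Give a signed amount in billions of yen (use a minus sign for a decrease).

BoJ balance sheet:
  Assets:      Securities +¥803.5B
  Liabilities: Bank reserves +¥82B, Currency in circulation +¥311B, Government deposits +¥410.5B
Commercial banking system:
  Assets:      Reserves at CB +¥82B, Securities −¥337B
  Liabilities: Checkable deposits −¥255B
Change in total BoJ assets = +¥803.5 billion.

+¥803.5 billion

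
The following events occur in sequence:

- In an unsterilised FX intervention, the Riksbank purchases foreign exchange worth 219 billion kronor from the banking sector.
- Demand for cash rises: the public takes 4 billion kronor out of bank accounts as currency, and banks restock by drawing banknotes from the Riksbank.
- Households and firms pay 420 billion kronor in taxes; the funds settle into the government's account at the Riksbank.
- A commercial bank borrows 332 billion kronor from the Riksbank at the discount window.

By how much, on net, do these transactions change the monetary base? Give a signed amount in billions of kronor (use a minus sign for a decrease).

+131 billion

FX purchase 219 billion kronor: Riksbank balance sheet expands → +219B.
Currency withdrawal 4 billion kronor: just a shift between currency and reserves — both are base money → 0.
Government account inflow 420 billion kronor: reserves shift to a non-base liability → −420B.
Discount-window loan 332 billion kronor: Riksbank balance sheet expands → +332B.
Net: 219 + 0 − 420 + 332 = +131 billion.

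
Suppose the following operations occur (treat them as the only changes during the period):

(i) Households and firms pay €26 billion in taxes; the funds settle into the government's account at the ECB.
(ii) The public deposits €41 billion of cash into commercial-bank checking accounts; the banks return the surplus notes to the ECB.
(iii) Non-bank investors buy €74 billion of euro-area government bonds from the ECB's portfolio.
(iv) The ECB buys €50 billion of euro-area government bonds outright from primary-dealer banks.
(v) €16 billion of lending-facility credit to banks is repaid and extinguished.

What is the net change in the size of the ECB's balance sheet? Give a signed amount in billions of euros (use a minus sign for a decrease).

-€40 billion

ECB balance sheet:
  Assets:      Securities −€24B, Loans to banks −€16B
  Liabilities: Bank reserves −€25B, Currency in circulation −€41B, Government deposits +€26B
Commercial banking system:
  Assets:      Reserves at CB −€25B, Securities −€50B
  Liabilities: Checkable deposits −€59B, Borrowings from CB −€16B
Change in total ECB assets = -€40 billion.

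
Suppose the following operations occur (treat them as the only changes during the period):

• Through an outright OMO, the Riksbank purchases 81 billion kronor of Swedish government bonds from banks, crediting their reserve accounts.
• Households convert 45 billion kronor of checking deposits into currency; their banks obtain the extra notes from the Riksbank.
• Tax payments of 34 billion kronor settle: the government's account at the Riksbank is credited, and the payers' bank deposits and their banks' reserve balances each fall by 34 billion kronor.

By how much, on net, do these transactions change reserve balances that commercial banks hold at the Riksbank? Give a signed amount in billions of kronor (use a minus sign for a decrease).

OMO purchase (from banks) 81 billion kronor: the Riksbank pays by crediting reserve accounts → +81B.
Currency withdrawal 45 billion kronor: banks swap reserves for currency → −45B.
Government account inflow 34 billion kronor: funds move from bank reserves into the government account → −34B.
Net: 81 − 45 − 34 = +2 billion.

+2 billion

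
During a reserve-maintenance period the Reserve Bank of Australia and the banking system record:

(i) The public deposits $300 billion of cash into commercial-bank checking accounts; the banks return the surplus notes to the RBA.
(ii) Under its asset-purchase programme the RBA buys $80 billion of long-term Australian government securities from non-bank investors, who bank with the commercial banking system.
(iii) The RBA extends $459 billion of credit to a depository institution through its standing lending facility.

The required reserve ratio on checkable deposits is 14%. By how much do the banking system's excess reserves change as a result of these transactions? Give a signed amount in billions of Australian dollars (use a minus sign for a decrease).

+$785.8 billion

Currency deposit $300 billion: reserves +$300B, deposits +$300B.
Asset purchase (from non-banks) $80 billion: reserves +$80B, deposits +$80B.
Discount-window loan $459 billion: reserves +$459B, deposits 0.
Totals: Δreserves = +$839B, Δdeposits = +$380B.
Δrequired reserves = 14% × +$380B = +$53.2B.
Δexcess reserves = Δreserves − Δrequired = +$839B − (+$53.2B) = +$785.8 billion.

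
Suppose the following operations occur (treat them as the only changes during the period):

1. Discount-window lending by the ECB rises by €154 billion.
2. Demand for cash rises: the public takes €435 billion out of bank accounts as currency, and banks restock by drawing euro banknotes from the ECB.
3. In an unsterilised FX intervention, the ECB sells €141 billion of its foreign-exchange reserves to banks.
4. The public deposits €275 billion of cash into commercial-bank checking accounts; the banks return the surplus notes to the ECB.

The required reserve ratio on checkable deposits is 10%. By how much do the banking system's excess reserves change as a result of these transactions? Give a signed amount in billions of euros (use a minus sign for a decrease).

Discount-window loan €154 billion: reserves +€154B, deposits 0.
Currency withdrawal €435 billion: reserves −€435B, deposits −€435B.
FX sale €141 billion: reserves −€141B, deposits 0.
Currency deposit €275 billion: reserves +€275B, deposits +€275B.
Totals: Δreserves = −€147B, Δdeposits = −€160B.
Δrequired reserves = 10% × −€160B = −€16B.
Δexcess reserves = Δreserves − Δrequired = −€147B − (−€16B) = -€131 billion.

-€131 billion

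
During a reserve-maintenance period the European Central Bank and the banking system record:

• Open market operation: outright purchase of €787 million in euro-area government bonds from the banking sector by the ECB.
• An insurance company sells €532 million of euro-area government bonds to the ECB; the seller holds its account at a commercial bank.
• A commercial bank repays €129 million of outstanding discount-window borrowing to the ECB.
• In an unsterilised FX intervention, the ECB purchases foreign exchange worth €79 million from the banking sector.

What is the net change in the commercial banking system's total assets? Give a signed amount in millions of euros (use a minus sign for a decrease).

ECB balance sheet:
  Assets:      Securities +€1319M, Loans to banks −€129M, Foreign assets +€79M
  Liabilities: Bank reserves +€1269M
Commercial banking system:
  Assets:      Reserves at CB +€1269M, Securities −€787M, Foreign assets −€79M
  Liabilities: Checkable deposits +€532M, Borrowings from CB −€129M
Change in total bank assets = +€403 million.

+€403 million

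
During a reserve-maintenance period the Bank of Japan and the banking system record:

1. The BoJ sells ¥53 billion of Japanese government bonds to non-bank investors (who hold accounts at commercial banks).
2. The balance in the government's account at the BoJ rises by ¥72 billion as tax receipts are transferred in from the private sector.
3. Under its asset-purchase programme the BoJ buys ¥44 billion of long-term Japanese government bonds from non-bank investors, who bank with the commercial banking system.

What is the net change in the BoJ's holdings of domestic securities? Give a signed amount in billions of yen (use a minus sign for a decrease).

-¥9 billion

Asset sale (to non-banks) ¥53 billion: securities removed from the BoJ's portfolio → −¥53B.
Government account inflow ¥72 billion: the BoJ's securities portfolio is untouched → 0.
Asset purchase (from non-banks) ¥44 billion: securities added to the BoJ's portfolio → +¥44B.
Net: −53 + 0 + 44 = -¥9 billion.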